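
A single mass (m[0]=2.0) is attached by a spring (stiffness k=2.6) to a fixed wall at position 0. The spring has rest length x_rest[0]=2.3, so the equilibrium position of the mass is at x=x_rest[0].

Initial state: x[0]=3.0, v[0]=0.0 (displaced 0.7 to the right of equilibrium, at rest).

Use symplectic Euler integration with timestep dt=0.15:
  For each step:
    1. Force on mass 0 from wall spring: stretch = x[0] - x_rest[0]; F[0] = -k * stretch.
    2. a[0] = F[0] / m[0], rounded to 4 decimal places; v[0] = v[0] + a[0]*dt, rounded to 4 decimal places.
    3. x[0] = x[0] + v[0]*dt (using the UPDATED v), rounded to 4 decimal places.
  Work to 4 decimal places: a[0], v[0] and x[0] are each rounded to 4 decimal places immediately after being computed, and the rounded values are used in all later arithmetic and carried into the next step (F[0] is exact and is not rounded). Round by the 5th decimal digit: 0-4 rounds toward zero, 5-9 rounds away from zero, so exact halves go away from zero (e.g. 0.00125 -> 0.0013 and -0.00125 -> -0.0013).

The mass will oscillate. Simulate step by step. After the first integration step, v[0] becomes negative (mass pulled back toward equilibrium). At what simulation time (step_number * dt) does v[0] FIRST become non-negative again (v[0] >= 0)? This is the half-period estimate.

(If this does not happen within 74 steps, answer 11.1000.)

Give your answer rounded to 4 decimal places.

Step 0: x=[3.0000] v=[0.0000]
Step 1: x=[2.9795] v=[-0.1365]
Step 2: x=[2.9392] v=[-0.2690]
Step 3: x=[2.8801] v=[-0.3937]
Step 4: x=[2.8041] v=[-0.5068]
Step 5: x=[2.7133] v=[-0.6051]
Step 6: x=[2.6104] v=[-0.6857]
Step 7: x=[2.4985] v=[-0.7462]
Step 8: x=[2.3808] v=[-0.7849]
Step 9: x=[2.2607] v=[-0.8007]
Step 10: x=[2.1418] v=[-0.7930]
Step 11: x=[2.0275] v=[-0.7621]
Step 12: x=[1.9212] v=[-0.7090]
Step 13: x=[1.8259] v=[-0.6351]
Step 14: x=[1.7445] v=[-0.5427]
Step 15: x=[1.6793] v=[-0.4344]
Step 16: x=[1.6323] v=[-0.3134]
Step 17: x=[1.6048] v=[-0.1832]
Step 18: x=[1.5977] v=[-0.0476]
Step 19: x=[1.6111] v=[0.0894]
First v>=0 after going negative at step 19, time=2.8500

Answer: 2.8500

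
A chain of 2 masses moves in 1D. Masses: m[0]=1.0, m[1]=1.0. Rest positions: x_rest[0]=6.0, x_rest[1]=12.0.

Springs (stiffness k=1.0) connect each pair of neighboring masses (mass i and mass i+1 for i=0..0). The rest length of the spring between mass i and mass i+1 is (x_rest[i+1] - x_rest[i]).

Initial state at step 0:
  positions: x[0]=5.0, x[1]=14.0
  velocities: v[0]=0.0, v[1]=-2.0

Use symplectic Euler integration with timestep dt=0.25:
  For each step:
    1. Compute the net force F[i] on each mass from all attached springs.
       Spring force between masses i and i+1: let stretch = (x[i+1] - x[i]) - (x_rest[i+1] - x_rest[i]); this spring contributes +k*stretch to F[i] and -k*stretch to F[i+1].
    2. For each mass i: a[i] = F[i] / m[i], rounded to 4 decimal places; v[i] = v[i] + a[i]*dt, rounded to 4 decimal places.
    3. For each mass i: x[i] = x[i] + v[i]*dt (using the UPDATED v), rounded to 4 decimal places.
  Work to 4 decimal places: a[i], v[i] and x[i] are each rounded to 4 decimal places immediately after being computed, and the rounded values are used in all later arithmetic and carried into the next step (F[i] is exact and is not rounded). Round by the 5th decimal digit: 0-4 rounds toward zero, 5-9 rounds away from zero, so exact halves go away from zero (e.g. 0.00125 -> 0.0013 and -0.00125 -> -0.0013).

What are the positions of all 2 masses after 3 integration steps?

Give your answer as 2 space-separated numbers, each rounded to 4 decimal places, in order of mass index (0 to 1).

Step 0: x=[5.0000 14.0000] v=[0.0000 -2.0000]
Step 1: x=[5.1875 13.3125] v=[0.7500 -2.7500]
Step 2: x=[5.5078 12.4922] v=[1.2813 -3.2813]
Step 3: x=[5.8897 11.6104] v=[1.5274 -3.5274]

Answer: 5.8897 11.6104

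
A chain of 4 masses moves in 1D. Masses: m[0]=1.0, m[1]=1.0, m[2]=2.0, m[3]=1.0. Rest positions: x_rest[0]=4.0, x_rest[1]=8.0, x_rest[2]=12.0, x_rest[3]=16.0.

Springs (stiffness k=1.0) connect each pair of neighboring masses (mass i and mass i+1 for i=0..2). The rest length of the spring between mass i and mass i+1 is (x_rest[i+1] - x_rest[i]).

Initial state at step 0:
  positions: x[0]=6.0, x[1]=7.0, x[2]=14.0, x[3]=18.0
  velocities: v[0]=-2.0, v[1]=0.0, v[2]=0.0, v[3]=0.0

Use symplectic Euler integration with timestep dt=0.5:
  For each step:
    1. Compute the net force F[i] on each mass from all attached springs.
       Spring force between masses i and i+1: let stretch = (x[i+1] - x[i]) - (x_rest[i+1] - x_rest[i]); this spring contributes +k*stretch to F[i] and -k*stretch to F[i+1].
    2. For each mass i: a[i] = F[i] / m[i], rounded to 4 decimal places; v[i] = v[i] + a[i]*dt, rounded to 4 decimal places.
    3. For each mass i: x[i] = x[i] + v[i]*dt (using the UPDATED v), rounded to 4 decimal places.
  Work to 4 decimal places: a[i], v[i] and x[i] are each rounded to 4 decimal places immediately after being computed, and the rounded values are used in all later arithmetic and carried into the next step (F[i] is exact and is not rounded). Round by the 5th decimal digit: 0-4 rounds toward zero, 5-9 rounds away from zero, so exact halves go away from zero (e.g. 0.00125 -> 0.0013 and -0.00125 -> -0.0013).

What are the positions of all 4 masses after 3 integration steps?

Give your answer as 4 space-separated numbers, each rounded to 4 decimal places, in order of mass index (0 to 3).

Answer: 1.7891 10.7579 12.9141 17.6251

Derivation:
Step 0: x=[6.0000 7.0000 14.0000 18.0000] v=[-2.0000 0.0000 0.0000 0.0000]
Step 1: x=[4.2500 8.5000 13.6250 18.0000] v=[-3.5000 3.0000 -0.7500 0.0000]
Step 2: x=[2.5625 10.2188 13.1563 17.9063] v=[-3.3750 3.4375 -0.9375 -0.1875]
Step 3: x=[1.7891 10.7579 12.9141 17.6251] v=[-1.5469 1.0781 -0.4844 -0.5625]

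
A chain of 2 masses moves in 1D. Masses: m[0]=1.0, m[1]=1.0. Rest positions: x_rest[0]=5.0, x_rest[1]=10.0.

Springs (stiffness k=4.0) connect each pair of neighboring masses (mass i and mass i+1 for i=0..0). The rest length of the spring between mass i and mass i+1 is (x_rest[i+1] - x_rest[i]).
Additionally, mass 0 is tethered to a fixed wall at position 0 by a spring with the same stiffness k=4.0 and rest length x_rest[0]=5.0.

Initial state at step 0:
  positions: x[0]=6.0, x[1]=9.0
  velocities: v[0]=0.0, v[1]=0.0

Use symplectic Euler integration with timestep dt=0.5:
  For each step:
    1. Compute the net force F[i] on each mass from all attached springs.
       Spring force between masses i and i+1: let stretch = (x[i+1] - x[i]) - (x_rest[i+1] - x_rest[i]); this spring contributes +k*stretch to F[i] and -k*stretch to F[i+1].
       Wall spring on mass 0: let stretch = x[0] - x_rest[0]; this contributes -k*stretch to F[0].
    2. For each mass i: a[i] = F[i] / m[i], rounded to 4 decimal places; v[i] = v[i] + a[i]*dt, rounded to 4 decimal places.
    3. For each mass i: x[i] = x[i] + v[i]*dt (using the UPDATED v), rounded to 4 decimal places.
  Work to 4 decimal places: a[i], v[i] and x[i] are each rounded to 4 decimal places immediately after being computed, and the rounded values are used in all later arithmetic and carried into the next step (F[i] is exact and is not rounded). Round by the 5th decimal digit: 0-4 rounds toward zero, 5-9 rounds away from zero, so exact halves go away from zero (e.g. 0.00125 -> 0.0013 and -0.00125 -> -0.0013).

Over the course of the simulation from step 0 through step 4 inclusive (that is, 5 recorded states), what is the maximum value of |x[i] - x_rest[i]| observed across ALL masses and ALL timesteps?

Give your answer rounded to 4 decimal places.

Step 0: x=[6.0000 9.0000] v=[0.0000 0.0000]
Step 1: x=[3.0000 11.0000] v=[-6.0000 4.0000]
Step 2: x=[5.0000 10.0000] v=[4.0000 -2.0000]
Step 3: x=[7.0000 9.0000] v=[4.0000 -2.0000]
Step 4: x=[4.0000 11.0000] v=[-6.0000 4.0000]
Max displacement = 2.0000

Answer: 2.0000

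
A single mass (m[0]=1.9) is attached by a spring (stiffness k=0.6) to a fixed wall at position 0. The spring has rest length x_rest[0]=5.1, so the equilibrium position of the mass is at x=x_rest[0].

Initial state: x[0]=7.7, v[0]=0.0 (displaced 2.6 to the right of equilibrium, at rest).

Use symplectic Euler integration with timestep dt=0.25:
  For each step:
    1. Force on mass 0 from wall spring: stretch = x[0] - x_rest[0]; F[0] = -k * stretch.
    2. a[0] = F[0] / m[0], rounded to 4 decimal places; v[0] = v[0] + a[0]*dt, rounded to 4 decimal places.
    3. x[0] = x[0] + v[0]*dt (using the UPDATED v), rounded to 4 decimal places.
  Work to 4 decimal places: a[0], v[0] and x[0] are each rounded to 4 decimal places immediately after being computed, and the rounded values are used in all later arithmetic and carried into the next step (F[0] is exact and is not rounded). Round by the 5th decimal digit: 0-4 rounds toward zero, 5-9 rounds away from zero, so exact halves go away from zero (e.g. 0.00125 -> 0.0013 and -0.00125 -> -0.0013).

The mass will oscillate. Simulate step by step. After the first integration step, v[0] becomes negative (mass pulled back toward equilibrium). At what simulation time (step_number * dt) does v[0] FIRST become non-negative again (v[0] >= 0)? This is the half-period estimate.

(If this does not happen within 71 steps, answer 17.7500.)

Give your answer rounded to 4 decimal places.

Answer: 5.7500

Derivation:
Step 0: x=[7.7000] v=[0.0000]
Step 1: x=[7.6487] v=[-0.2053]
Step 2: x=[7.5471] v=[-0.4065]
Step 3: x=[7.3972] v=[-0.5997]
Step 4: x=[7.2019] v=[-0.7811]
Step 5: x=[6.9651] v=[-0.9471]
Step 6: x=[6.6915] v=[-1.0944]
Step 7: x=[6.3865] v=[-1.2201]
Step 8: x=[6.0561] v=[-1.3217]
Step 9: x=[5.7068] v=[-1.3972]
Step 10: x=[5.3455] v=[-1.4451]
Step 11: x=[4.9794] v=[-1.4645]
Step 12: x=[4.6157] v=[-1.4550]
Step 13: x=[4.2615] v=[-1.4168]
Step 14: x=[3.9239] v=[-1.3506]
Step 15: x=[3.6095] v=[-1.2578]
Step 16: x=[3.3245] v=[-1.1401]
Step 17: x=[3.0745] v=[-0.9999]
Step 18: x=[2.8645] v=[-0.8400]
Step 19: x=[2.6986] v=[-0.6635]
Step 20: x=[2.5801] v=[-0.4739]
Step 21: x=[2.5114] v=[-0.2750]
Step 22: x=[2.4938] v=[-0.0706]
Step 23: x=[2.5276] v=[0.1352]
First v>=0 after going negative at step 23, time=5.7500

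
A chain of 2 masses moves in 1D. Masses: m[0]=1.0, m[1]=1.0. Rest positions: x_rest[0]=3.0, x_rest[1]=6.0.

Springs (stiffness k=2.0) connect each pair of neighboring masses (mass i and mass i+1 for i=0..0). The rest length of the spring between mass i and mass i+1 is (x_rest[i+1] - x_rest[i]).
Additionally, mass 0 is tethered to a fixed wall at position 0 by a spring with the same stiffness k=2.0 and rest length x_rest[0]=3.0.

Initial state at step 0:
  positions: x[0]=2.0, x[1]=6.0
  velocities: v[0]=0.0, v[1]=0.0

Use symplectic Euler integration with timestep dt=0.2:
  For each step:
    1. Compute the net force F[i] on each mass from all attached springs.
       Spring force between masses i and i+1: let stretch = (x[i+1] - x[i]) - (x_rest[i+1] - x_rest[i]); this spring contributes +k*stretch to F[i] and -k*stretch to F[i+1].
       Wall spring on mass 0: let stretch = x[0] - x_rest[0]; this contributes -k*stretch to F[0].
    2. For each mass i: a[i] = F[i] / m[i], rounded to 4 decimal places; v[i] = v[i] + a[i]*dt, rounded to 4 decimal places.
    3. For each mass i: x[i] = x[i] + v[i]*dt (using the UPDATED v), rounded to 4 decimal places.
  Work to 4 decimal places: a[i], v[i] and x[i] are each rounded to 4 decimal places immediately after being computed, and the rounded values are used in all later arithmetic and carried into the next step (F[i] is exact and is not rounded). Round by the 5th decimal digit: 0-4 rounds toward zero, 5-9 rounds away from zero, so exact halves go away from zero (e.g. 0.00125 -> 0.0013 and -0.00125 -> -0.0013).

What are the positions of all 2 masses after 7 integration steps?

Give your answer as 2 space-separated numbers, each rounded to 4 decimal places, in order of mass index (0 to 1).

Step 0: x=[2.0000 6.0000] v=[0.0000 0.0000]
Step 1: x=[2.1600 5.9200] v=[0.8000 -0.4000]
Step 2: x=[2.4480 5.7792] v=[1.4400 -0.7040]
Step 3: x=[2.8067 5.6119] v=[1.7933 -0.8365]
Step 4: x=[3.1652 5.4602] v=[1.7927 -0.7586]
Step 5: x=[3.4541 5.3649] v=[1.4446 -0.4766]
Step 6: x=[3.6196 5.3567] v=[0.8273 -0.0409]
Step 7: x=[3.6345 5.4496] v=[0.0743 0.4643]

Answer: 3.6345 5.4496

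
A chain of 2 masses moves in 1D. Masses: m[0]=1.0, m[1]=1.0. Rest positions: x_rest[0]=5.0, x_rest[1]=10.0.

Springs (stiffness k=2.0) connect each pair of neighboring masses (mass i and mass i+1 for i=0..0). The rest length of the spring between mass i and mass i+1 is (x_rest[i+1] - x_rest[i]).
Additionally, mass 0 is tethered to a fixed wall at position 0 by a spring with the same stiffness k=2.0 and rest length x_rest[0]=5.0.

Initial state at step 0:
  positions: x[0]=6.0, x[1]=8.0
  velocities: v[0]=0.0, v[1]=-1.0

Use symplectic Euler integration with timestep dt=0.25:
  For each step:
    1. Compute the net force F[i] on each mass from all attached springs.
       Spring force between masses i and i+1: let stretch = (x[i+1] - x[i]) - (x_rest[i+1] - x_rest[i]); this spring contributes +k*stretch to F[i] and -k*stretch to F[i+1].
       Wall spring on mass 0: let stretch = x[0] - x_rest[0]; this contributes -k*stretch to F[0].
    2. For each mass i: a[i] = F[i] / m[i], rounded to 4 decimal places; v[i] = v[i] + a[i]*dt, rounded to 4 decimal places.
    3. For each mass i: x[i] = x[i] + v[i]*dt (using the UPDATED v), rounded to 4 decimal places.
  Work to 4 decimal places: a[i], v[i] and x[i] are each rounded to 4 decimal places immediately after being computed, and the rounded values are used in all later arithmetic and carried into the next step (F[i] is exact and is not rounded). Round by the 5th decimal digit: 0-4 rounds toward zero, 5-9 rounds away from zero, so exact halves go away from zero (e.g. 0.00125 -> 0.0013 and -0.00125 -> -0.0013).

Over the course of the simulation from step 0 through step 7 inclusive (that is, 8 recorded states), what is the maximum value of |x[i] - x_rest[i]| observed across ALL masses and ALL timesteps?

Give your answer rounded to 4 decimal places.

Step 0: x=[6.0000 8.0000] v=[0.0000 -1.0000]
Step 1: x=[5.5000 8.1250] v=[-2.0000 0.5000]
Step 2: x=[4.6406 8.5469] v=[-3.4375 1.6875]
Step 3: x=[3.6894 9.1055] v=[-3.8047 2.2344]
Step 4: x=[2.9541 9.6121] v=[-2.9414 2.0264]
Step 5: x=[2.6817 9.9115] v=[-1.0895 1.1974]
Step 6: x=[2.9779 9.9321] v=[1.1846 0.0825]
Step 7: x=[3.7711 9.7085] v=[3.1728 -0.8946]
Max displacement = 2.3183

Answer: 2.3183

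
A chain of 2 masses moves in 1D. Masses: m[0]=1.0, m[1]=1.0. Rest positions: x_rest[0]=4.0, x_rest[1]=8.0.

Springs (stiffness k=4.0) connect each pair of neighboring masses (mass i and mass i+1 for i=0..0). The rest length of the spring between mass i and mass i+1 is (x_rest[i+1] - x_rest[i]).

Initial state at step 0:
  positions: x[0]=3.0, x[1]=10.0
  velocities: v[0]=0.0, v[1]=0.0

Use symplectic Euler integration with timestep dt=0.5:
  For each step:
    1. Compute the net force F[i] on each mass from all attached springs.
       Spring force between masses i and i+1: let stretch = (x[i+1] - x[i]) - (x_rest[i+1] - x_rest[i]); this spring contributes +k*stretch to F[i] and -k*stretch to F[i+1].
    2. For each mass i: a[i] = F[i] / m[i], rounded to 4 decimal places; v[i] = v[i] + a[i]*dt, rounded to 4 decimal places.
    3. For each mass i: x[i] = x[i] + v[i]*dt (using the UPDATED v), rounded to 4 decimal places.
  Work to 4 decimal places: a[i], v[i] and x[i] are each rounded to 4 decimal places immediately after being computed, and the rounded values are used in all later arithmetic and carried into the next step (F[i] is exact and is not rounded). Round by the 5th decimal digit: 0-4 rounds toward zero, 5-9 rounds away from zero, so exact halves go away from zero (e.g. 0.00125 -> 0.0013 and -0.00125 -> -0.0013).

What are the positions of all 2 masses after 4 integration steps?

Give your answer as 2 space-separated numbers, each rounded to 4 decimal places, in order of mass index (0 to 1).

Step 0: x=[3.0000 10.0000] v=[0.0000 0.0000]
Step 1: x=[6.0000 7.0000] v=[6.0000 -6.0000]
Step 2: x=[6.0000 7.0000] v=[0.0000 0.0000]
Step 3: x=[3.0000 10.0000] v=[-6.0000 6.0000]
Step 4: x=[3.0000 10.0000] v=[0.0000 0.0000]

Answer: 3.0000 10.0000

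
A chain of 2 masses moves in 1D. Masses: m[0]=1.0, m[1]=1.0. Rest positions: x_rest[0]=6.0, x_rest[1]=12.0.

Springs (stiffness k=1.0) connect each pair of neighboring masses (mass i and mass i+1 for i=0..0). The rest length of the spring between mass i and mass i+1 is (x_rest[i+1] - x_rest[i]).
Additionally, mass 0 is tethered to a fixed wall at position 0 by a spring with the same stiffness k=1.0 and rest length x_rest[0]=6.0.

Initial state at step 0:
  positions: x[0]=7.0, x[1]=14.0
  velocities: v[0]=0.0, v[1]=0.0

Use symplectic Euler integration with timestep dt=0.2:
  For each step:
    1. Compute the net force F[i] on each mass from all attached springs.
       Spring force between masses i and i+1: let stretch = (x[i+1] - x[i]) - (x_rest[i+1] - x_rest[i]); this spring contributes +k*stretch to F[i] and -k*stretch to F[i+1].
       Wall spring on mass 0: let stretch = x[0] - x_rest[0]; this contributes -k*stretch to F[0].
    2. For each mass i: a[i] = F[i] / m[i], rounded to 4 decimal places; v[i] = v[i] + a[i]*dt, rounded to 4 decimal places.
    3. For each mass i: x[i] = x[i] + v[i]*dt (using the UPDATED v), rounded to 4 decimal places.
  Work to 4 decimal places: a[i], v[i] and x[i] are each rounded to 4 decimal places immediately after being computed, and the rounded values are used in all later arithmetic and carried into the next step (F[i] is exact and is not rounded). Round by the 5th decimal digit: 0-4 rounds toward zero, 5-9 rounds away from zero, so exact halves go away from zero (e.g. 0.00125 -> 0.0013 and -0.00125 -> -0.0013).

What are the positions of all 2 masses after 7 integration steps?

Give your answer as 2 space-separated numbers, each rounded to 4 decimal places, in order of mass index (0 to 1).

Answer: 6.8355 13.0568

Derivation:
Step 0: x=[7.0000 14.0000] v=[0.0000 0.0000]
Step 1: x=[7.0000 13.9600] v=[0.0000 -0.2000]
Step 2: x=[6.9984 13.8816] v=[-0.0080 -0.3920]
Step 3: x=[6.9922 13.7679] v=[-0.0310 -0.5686]
Step 4: x=[6.9773 13.6232] v=[-0.0743 -0.7237]
Step 5: x=[6.9492 13.4526] v=[-0.1406 -0.8529]
Step 6: x=[6.9032 13.2619] v=[-0.2298 -0.9536]
Step 7: x=[6.8355 13.0568] v=[-0.3387 -1.0253]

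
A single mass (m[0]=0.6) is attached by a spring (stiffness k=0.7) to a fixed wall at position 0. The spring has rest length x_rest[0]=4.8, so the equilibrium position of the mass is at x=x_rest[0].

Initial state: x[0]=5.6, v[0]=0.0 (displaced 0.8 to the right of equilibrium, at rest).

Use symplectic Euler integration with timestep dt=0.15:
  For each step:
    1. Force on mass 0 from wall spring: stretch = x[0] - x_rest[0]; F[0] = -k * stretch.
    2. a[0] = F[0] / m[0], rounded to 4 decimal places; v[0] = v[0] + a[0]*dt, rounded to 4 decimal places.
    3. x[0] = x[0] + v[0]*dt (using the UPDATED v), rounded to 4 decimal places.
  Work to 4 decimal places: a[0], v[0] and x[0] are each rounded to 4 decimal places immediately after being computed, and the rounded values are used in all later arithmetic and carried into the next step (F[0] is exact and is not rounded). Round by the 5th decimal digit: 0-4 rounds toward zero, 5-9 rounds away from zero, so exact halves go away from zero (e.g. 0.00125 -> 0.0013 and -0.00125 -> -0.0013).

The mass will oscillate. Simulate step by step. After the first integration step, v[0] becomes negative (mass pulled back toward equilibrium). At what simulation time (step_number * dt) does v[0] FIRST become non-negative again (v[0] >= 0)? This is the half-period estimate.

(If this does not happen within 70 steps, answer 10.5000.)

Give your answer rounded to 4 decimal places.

Step 0: x=[5.6000] v=[0.0000]
Step 1: x=[5.5790] v=[-0.1400]
Step 2: x=[5.5376] v=[-0.2763]
Step 3: x=[5.4768] v=[-0.4054]
Step 4: x=[5.3982] v=[-0.5238]
Step 5: x=[5.3039] v=[-0.6285]
Step 6: x=[5.1964] v=[-0.7167]
Step 7: x=[5.0785] v=[-0.7861]
Step 8: x=[4.9533] v=[-0.8348]
Step 9: x=[4.8241] v=[-0.8616]
Step 10: x=[4.6942] v=[-0.8658]
Step 11: x=[4.5671] v=[-0.8473]
Step 12: x=[4.4461] v=[-0.8065]
Step 13: x=[4.3344] v=[-0.7446]
Step 14: x=[4.2349] v=[-0.6631]
Step 15: x=[4.1503] v=[-0.5642]
Step 16: x=[4.0827] v=[-0.4505]
Step 17: x=[4.0340] v=[-0.3250]
Step 18: x=[4.0054] v=[-0.1909]
Step 19: x=[3.9976] v=[-0.0519]
Step 20: x=[4.0109] v=[0.0885]
First v>=0 after going negative at step 20, time=3.0000

Answer: 3.0000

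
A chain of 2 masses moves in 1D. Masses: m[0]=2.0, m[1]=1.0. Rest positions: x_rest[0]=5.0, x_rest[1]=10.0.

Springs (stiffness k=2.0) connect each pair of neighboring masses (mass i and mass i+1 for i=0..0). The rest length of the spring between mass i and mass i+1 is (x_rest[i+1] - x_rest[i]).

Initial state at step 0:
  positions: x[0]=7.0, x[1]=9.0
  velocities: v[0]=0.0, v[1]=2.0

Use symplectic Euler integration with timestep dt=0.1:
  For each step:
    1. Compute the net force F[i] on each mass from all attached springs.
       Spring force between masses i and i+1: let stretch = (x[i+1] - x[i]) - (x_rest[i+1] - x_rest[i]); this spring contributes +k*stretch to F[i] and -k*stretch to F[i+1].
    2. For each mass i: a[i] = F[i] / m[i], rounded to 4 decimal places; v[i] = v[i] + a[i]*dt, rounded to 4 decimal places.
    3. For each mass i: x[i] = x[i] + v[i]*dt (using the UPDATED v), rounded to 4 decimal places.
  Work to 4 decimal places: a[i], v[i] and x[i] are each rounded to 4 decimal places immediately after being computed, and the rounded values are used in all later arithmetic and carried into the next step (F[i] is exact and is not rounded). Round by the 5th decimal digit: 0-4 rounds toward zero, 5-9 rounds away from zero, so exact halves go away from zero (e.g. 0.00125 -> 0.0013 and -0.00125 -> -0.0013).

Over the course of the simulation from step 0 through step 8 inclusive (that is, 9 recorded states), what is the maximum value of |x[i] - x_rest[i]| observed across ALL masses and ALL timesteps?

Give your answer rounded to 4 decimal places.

Answer: 2.0993

Derivation:
Step 0: x=[7.0000 9.0000] v=[0.0000 2.0000]
Step 1: x=[6.9700 9.2600] v=[-0.3000 2.6000]
Step 2: x=[6.9129 9.5742] v=[-0.5710 3.1420]
Step 3: x=[6.8324 9.9352] v=[-0.8049 3.6097]
Step 4: x=[6.7329 10.3341] v=[-0.9946 3.9891]
Step 5: x=[6.6195 10.7610] v=[-1.1345 4.2689]
Step 6: x=[6.4975 11.2051] v=[-1.2204 4.4406]
Step 7: x=[6.3725 11.6550] v=[-1.2496 4.4991]
Step 8: x=[6.2504 12.0993] v=[-1.2214 4.4426]
Max displacement = 2.0993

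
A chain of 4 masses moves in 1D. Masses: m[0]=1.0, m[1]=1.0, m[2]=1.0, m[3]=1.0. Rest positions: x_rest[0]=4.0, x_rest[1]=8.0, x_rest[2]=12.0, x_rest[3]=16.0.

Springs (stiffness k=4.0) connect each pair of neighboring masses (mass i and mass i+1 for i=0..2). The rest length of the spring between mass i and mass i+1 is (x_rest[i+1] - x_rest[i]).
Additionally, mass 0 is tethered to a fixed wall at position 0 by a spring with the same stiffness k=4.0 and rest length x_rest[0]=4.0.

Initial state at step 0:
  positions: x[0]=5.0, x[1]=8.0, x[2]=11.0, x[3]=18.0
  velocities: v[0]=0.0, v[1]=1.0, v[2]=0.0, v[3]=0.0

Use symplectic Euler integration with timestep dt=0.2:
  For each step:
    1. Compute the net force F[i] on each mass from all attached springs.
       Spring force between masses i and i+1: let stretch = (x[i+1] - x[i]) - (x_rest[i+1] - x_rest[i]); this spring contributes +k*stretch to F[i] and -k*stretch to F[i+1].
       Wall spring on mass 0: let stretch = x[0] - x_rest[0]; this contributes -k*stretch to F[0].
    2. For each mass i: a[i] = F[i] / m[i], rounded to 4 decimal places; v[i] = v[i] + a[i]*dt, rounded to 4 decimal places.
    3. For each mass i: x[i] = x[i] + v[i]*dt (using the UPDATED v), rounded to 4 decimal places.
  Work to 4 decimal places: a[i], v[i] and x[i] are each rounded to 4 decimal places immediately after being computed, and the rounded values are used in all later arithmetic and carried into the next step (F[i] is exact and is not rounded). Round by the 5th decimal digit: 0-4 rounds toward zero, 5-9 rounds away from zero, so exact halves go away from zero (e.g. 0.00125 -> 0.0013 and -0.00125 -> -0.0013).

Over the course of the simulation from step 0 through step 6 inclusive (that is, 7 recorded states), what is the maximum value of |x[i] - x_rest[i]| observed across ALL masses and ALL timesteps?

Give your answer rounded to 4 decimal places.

Step 0: x=[5.0000 8.0000 11.0000 18.0000] v=[0.0000 1.0000 0.0000 0.0000]
Step 1: x=[4.6800 8.2000 11.6400 17.5200] v=[-1.6000 1.0000 3.2000 -2.4000]
Step 2: x=[4.1744 8.3872 12.6704 16.7392] v=[-2.5280 0.9360 5.1520 -3.9040]
Step 3: x=[3.6749 8.5857 13.6665 15.9474] v=[-2.4973 0.9923 4.9805 -3.9590]
Step 4: x=[3.3732 8.8114 14.2146 15.4307] v=[-1.5086 1.1283 2.7406 -2.5837]
Step 5: x=[3.4019 9.0315 14.0928 15.3594] v=[0.1434 1.1003 -0.6091 -0.3566]
Step 6: x=[3.7870 9.1606 13.3638 15.7254] v=[1.9256 0.6457 -3.6449 1.8301]
Max displacement = 2.2146

Answer: 2.2146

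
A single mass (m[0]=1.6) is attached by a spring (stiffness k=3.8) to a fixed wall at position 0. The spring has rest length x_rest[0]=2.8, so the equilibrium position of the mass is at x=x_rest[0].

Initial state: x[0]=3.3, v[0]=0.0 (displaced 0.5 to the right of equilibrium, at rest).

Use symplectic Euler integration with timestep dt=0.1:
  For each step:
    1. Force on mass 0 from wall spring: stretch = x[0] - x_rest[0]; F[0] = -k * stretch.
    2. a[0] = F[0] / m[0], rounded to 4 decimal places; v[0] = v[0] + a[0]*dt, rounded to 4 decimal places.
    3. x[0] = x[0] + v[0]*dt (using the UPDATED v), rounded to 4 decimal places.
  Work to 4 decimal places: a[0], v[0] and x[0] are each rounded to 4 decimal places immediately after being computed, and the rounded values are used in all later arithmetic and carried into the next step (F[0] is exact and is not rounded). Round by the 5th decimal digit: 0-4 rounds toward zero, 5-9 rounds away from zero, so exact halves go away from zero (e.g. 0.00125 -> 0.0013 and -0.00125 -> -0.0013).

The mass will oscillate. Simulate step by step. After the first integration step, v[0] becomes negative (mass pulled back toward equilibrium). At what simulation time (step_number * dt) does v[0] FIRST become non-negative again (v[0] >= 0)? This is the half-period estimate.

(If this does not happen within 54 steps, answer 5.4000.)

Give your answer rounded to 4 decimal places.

Answer: 2.1000

Derivation:
Step 0: x=[3.3000] v=[0.0000]
Step 1: x=[3.2881] v=[-0.1188]
Step 2: x=[3.2646] v=[-0.2347]
Step 3: x=[3.2301] v=[-0.3450]
Step 4: x=[3.1854] v=[-0.4472]
Step 5: x=[3.1315] v=[-0.5387]
Step 6: x=[3.0698] v=[-0.6174]
Step 7: x=[3.0017] v=[-0.6815]
Step 8: x=[2.9288] v=[-0.7294]
Step 9: x=[2.8528] v=[-0.7600]
Step 10: x=[2.7756] v=[-0.7725]
Step 11: x=[2.6989] v=[-0.7667]
Step 12: x=[2.6246] v=[-0.7427]
Step 13: x=[2.5545] v=[-0.7010]
Step 14: x=[2.4902] v=[-0.6427]
Step 15: x=[2.4333] v=[-0.5691]
Step 16: x=[2.3851] v=[-0.4820]
Step 17: x=[2.3468] v=[-0.3835]
Step 18: x=[2.3192] v=[-0.2759]
Step 19: x=[2.3030] v=[-0.1617]
Step 20: x=[2.2986] v=[-0.0437]
Step 21: x=[2.3061] v=[0.0754]
First v>=0 after going negative at step 21, time=2.1000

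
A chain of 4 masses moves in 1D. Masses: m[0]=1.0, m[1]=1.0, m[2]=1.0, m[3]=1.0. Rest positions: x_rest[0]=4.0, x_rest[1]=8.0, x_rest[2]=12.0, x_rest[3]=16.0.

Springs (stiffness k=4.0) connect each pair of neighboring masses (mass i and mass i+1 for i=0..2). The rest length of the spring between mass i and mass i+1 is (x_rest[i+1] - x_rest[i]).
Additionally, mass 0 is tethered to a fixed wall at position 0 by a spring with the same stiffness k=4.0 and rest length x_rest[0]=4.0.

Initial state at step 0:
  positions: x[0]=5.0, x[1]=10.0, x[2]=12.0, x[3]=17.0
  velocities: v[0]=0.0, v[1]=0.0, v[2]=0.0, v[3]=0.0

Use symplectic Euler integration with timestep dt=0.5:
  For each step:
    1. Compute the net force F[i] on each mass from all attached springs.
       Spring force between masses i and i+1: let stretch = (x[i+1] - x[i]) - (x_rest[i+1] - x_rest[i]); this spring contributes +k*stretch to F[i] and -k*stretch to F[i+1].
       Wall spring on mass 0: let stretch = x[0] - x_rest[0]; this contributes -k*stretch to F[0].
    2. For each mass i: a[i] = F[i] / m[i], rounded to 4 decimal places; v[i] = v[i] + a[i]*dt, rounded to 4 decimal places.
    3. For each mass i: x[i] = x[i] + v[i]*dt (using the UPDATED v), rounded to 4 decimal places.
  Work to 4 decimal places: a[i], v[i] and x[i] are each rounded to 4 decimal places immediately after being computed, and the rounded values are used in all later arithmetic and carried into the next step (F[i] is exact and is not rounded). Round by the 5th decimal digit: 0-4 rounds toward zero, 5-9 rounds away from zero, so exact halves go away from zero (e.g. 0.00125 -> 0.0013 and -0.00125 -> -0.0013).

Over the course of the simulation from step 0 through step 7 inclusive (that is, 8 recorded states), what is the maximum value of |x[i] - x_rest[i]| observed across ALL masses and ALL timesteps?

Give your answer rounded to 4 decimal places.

Step 0: x=[5.0000 10.0000 12.0000 17.0000] v=[0.0000 0.0000 0.0000 0.0000]
Step 1: x=[5.0000 7.0000 15.0000 16.0000] v=[0.0000 -6.0000 6.0000 -2.0000]
Step 2: x=[2.0000 10.0000 11.0000 18.0000] v=[-6.0000 6.0000 -8.0000 4.0000]
Step 3: x=[5.0000 6.0000 13.0000 17.0000] v=[6.0000 -8.0000 4.0000 -2.0000]
Step 4: x=[4.0000 8.0000 12.0000 16.0000] v=[-2.0000 4.0000 -2.0000 -2.0000]
Step 5: x=[3.0000 10.0000 11.0000 15.0000] v=[-2.0000 4.0000 -2.0000 -2.0000]
Step 6: x=[6.0000 6.0000 13.0000 14.0000] v=[6.0000 -8.0000 4.0000 -2.0000]
Step 7: x=[3.0000 9.0000 9.0000 16.0000] v=[-6.0000 6.0000 -8.0000 4.0000]
Max displacement = 3.0000

Answer: 3.0000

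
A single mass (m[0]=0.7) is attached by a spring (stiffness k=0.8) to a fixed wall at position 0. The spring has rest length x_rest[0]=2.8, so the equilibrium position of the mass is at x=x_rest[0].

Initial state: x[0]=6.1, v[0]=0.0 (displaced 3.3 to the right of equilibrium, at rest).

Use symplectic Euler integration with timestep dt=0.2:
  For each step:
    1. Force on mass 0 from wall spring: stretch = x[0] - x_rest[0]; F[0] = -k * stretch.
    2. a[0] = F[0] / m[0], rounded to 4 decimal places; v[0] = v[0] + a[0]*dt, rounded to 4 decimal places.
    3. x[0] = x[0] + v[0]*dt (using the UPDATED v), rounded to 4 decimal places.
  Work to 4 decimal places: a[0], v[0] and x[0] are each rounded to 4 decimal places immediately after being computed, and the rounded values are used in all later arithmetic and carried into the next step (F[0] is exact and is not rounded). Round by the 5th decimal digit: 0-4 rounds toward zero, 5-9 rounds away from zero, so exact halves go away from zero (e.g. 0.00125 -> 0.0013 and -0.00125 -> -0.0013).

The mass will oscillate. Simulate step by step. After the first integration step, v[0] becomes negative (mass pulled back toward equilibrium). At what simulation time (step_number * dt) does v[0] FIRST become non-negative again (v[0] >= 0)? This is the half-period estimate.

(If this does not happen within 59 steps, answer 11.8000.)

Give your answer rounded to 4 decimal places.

Answer: 3.0000

Derivation:
Step 0: x=[6.1000] v=[0.0000]
Step 1: x=[5.9491] v=[-0.7543]
Step 2: x=[5.6543] v=[-1.4741]
Step 3: x=[5.2290] v=[-2.1265]
Step 4: x=[4.6927] v=[-2.6817]
Step 5: x=[4.0698] v=[-3.1143]
Step 6: x=[3.3889] v=[-3.4045]
Step 7: x=[2.6811] v=[-3.5391]
Step 8: x=[1.9787] v=[-3.5119]
Step 9: x=[1.3139] v=[-3.3242]
Step 10: x=[0.7170] v=[-2.9845]
Step 11: x=[0.2153] v=[-2.5084]
Step 12: x=[-0.1682] v=[-1.9176]
Step 13: x=[-0.4160] v=[-1.2392]
Step 14: x=[-0.5168] v=[-0.5041]
Step 15: x=[-0.4660] v=[0.2540]
First v>=0 after going negative at step 15, time=3.0000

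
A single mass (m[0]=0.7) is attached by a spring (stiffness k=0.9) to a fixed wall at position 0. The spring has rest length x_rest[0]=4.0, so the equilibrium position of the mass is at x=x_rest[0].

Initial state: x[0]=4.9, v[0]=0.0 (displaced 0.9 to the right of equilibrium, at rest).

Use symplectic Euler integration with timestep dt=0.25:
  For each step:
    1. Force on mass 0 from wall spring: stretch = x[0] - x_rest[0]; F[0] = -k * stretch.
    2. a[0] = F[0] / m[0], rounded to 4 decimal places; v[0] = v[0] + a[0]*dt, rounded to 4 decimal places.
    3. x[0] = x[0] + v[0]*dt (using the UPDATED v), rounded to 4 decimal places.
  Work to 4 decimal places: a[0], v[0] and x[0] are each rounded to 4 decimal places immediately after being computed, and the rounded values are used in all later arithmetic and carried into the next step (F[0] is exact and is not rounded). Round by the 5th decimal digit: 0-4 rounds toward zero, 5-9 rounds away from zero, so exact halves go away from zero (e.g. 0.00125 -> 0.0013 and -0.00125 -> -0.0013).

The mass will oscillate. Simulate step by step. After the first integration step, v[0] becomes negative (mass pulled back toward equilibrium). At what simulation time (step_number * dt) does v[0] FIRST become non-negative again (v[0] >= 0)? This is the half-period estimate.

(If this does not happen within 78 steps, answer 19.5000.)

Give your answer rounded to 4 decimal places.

Step 0: x=[4.9000] v=[0.0000]
Step 1: x=[4.8277] v=[-0.2893]
Step 2: x=[4.6889] v=[-0.5554]
Step 3: x=[4.4947] v=[-0.7768]
Step 4: x=[4.2608] v=[-0.9358]
Step 5: x=[4.0059] v=[-1.0196]
Step 6: x=[3.7505] v=[-1.0215]
Step 7: x=[3.5152] v=[-0.9413]
Step 8: x=[3.3188] v=[-0.7855]
Step 9: x=[3.1772] v=[-0.5666]
Step 10: x=[3.1017] v=[-0.3021]
Step 11: x=[3.0984] v=[-0.0134]
Step 12: x=[3.1675] v=[0.2764]
First v>=0 after going negative at step 12, time=3.0000

Answer: 3.0000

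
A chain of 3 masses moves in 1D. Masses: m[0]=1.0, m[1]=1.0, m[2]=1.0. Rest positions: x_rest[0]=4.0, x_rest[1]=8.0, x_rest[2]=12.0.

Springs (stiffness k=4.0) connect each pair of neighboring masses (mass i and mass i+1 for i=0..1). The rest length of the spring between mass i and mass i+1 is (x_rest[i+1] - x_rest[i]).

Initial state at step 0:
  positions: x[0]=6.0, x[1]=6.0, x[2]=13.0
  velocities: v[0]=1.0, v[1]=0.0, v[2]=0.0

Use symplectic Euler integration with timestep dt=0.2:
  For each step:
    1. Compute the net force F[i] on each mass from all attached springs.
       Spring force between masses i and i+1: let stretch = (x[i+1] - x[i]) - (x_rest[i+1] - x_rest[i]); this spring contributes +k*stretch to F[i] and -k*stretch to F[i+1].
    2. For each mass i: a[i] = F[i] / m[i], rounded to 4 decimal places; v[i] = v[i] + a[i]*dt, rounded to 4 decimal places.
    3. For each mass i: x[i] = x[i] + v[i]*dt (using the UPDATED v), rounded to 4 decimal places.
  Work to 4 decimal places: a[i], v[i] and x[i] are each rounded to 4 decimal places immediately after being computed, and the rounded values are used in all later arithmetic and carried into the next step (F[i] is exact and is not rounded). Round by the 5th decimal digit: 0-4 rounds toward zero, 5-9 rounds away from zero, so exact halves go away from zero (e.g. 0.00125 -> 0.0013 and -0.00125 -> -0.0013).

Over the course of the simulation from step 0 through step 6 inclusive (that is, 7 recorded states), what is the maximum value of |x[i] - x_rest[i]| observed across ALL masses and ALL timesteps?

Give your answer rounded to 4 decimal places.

Step 0: x=[6.0000 6.0000 13.0000] v=[1.0000 0.0000 0.0000]
Step 1: x=[5.5600 7.1200 12.5200] v=[-2.2000 5.6000 -2.4000]
Step 2: x=[4.7296 8.8544 11.8160] v=[-4.1520 8.6720 -3.5200]
Step 3: x=[3.9192 10.4027 11.2781] v=[-4.0522 7.7414 -2.6893]
Step 4: x=[3.5061 11.0537 11.2402] v=[-2.0654 3.2549 -0.1896]
Step 5: x=[3.6606 10.5269 11.8124] v=[0.7727 -2.6340 2.8612]
Step 6: x=[4.2737 9.1072 12.8190] v=[3.0657 -7.0986 5.0328]
Max displacement = 3.0537

Answer: 3.0537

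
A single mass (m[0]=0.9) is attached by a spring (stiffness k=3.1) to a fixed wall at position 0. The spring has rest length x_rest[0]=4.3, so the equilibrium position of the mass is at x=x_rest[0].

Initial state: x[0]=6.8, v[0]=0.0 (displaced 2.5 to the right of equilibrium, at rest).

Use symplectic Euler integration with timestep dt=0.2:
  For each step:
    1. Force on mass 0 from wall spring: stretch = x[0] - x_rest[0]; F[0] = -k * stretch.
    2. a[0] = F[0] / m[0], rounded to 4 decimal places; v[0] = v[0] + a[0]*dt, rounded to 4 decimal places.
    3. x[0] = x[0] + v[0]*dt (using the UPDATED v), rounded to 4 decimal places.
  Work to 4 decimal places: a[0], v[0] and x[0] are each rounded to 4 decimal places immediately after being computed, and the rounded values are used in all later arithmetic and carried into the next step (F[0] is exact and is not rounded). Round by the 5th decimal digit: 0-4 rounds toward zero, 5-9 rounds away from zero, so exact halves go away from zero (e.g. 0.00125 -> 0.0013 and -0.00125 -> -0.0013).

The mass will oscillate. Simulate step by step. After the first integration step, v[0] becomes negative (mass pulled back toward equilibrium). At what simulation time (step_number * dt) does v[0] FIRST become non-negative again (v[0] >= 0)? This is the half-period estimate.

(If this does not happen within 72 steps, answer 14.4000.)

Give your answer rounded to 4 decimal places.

Answer: 1.8000

Derivation:
Step 0: x=[6.8000] v=[0.0000]
Step 1: x=[6.4556] v=[-1.7222]
Step 2: x=[5.8142] v=[-3.2072]
Step 3: x=[4.9641] v=[-4.2503]
Step 4: x=[4.0225] v=[-4.7078]
Step 5: x=[3.1192] v=[-4.5166]
Step 6: x=[2.3786] v=[-3.7032]
Step 7: x=[1.9027] v=[-2.3796]
Step 8: x=[1.7571] v=[-0.7281]
Step 9: x=[1.9618] v=[1.0237]
First v>=0 after going negative at step 9, time=1.8000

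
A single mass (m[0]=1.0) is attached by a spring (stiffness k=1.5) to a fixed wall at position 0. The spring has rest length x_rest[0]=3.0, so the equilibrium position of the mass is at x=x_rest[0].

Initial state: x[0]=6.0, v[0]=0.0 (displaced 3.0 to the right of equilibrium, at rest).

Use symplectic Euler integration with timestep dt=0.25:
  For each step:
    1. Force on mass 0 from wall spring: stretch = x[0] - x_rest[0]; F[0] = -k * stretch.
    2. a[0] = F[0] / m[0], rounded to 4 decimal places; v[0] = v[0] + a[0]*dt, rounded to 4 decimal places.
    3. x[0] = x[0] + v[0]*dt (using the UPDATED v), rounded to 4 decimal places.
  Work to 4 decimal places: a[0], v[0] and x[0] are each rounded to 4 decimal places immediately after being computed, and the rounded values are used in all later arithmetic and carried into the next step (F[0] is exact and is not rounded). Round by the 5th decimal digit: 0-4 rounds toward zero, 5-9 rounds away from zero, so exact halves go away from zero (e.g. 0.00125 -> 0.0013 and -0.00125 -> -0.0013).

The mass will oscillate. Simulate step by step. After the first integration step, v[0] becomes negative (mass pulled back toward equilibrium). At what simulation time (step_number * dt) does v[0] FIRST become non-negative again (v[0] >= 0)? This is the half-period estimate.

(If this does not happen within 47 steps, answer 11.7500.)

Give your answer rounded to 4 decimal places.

Step 0: x=[6.0000] v=[0.0000]
Step 1: x=[5.7188] v=[-1.1250]
Step 2: x=[5.1827] v=[-2.1446]
Step 3: x=[4.4419] v=[-2.9631]
Step 4: x=[3.5660] v=[-3.5038]
Step 5: x=[2.6370] v=[-3.7161]
Step 6: x=[1.7420] v=[-3.5800]
Step 7: x=[0.9649] v=[-3.1083]
Step 8: x=[0.3786] v=[-2.3451]
Step 9: x=[0.0381] v=[-1.3621]
Step 10: x=[-0.0248] v=[-0.2514]
Step 11: x=[0.1959] v=[0.8829]
First v>=0 after going negative at step 11, time=2.7500

Answer: 2.7500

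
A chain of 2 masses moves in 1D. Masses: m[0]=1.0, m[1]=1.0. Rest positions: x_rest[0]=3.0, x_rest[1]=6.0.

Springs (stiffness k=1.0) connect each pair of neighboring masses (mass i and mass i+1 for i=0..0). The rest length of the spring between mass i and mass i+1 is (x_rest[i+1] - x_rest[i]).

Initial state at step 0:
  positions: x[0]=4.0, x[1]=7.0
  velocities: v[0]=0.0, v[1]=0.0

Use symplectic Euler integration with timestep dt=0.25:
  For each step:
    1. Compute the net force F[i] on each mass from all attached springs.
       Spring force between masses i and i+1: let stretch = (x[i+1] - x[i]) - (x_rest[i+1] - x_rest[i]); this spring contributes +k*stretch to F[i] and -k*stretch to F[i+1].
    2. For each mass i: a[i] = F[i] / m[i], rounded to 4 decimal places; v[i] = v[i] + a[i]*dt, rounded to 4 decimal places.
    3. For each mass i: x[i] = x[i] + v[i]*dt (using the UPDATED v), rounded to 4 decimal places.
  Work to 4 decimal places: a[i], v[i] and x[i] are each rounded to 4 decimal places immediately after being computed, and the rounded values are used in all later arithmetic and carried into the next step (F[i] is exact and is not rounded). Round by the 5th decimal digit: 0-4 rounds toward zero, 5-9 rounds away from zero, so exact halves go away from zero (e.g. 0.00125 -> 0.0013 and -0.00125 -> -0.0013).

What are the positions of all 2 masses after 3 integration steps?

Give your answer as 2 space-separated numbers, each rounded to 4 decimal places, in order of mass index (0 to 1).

Answer: 4.0000 7.0000

Derivation:
Step 0: x=[4.0000 7.0000] v=[0.0000 0.0000]
Step 1: x=[4.0000 7.0000] v=[0.0000 0.0000]
Step 2: x=[4.0000 7.0000] v=[0.0000 0.0000]
Step 3: x=[4.0000 7.0000] v=[0.0000 0.0000]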